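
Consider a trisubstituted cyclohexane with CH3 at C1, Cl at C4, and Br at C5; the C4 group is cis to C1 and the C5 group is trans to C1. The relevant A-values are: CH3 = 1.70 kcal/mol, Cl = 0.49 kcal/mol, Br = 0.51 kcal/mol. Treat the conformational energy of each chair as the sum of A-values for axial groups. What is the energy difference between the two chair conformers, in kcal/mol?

Chair I (methyl axial, chloro equatorial, bromo equatorial): E = 1.70 kcal/mol.
Chair II (methyl equatorial, chloro axial, bromo axial): E = 1.00 kcal/mol.
ΔE = 1.70 − 1.00 = 0.70 kcal/mol; chair II is more stable.

0.70 kcal/mol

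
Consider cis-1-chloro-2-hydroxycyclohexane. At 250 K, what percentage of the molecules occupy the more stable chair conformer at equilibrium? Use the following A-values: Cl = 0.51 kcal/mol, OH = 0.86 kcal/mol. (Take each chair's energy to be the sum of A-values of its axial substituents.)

C1 and C2 have opposite parity, so for the cis isomer the two substituents are one axial and one equatorial in each chair.
Chair I (chloro axial, hydroxyl equatorial): E = 0.51 kcal/mol; chair II (chloro equatorial, hydroxyl axial): E = 0.86 kcal/mol.
ΔG = 0.35 kcal/mol between the two chairs.
K = exp(ΔG/RT) with R = 1.987×10⁻³ kcal mol⁻¹ K⁻¹ and T = 250 K gives K ≈ 2.02.
Fraction in the lower-energy chair = K/(K+1) = 66.9%.

66.9%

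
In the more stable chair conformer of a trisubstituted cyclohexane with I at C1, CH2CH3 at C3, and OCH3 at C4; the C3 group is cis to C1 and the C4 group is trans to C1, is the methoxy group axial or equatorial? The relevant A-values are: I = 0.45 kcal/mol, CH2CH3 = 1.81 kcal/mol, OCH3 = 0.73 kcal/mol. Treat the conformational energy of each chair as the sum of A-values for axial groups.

Chair I (iodo axial, ethyl axial, methoxy axial): E = 2.99 kcal/mol.
Chair II (iodo equatorial, ethyl equatorial, methoxy equatorial): E = 0.00 kcal/mol.
Chair II is the more stable (lower-energy) conformer, and in that chair the methoxy group is equatorial.

equatorial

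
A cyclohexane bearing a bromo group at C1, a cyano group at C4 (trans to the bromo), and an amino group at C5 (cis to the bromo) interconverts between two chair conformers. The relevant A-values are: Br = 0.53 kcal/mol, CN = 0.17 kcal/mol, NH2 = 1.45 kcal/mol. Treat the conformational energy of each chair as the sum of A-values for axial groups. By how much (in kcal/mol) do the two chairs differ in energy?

2.15 kcal/mol

Chair I (bromo axial, cyano axial, amino axial): E = 2.15 kcal/mol.
Chair II (bromo equatorial, cyano equatorial, amino equatorial): E = 0.00 kcal/mol.
ΔE = 2.15 − 0.00 = 2.15 kcal/mol; chair II is more stable.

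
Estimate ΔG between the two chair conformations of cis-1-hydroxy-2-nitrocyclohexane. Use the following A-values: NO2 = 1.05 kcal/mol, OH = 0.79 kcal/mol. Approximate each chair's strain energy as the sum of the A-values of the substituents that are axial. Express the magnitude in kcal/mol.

0.26 kcal/mol

C1 and C2 have opposite parity, so for the cis isomer the two substituents are one axial and one equatorial in each chair.
Chair I (nitro axial, hydroxyl equatorial): E = 1.05 kcal/mol.
Chair II (nitro equatorial, hydroxyl axial): E = 0.79 kcal/mol.
ΔE = 1.05 − 0.79 = 0.26 kcal/mol; chair II is more stable.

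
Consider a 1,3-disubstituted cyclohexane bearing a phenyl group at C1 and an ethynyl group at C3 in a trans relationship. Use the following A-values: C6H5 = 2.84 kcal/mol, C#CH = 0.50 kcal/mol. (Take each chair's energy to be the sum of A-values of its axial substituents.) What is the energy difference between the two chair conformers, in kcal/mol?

2.34 kcal/mol

C1 and C3 have the same parity, so for the trans isomer the two substituents are one axial and one equatorial in each chair.
Chair I (phenyl axial, ethynyl equatorial): E = 2.84 kcal/mol.
Chair II (phenyl equatorial, ethynyl axial): E = 0.50 kcal/mol.
ΔE = 2.84 − 0.50 = 2.34 kcal/mol; chair II is more stable.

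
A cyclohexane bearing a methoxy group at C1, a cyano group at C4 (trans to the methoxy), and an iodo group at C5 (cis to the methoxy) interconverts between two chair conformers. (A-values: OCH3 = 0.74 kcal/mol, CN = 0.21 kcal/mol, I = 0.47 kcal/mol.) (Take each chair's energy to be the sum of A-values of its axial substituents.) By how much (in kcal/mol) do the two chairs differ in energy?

Chair I (methoxy axial, cyano axial, iodo axial): E = 1.42 kcal/mol.
Chair II (methoxy equatorial, cyano equatorial, iodo equatorial): E = 0.00 kcal/mol.
ΔE = 1.42 − 0.00 = 1.42 kcal/mol; chair II is more stable.

1.42 kcal/mol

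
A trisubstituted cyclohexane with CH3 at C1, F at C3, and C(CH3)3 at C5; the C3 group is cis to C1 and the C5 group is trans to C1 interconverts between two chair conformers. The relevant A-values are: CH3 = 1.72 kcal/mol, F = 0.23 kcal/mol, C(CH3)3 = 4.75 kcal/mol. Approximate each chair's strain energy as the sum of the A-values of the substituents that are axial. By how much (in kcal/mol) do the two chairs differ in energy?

Chair I (methyl axial, fluoro axial, tert-butyl equatorial): E = 1.95 kcal/mol.
Chair II (methyl equatorial, fluoro equatorial, tert-butyl axial): E = 4.75 kcal/mol.
ΔE = 4.75 − 1.95 = 2.80 kcal/mol; chair I is more stable.

2.80 kcal/mol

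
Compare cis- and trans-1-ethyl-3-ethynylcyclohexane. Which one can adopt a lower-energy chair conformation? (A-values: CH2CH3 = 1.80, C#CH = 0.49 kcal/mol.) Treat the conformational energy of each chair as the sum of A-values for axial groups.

cis

At 1,3 positions (parity same): cis → (e,e or a,a); trans → (a,e or e,a).
Best chair for cis: E = 0.00 kcal/mol; best chair for trans: E = 0.49 kcal/mol.
The cis isomer is lower by 0.49 kcal/mol.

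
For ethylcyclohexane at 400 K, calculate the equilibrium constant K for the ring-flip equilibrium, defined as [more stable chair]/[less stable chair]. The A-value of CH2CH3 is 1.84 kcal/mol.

One chair has the ethyl group axial (E = 1.84 kcal/mol) and the other has it equatorial (E = 0).
ΔG = 1.84 kcal/mol between the two chairs.
K = exp(ΔG/RT) with R = 1.987×10⁻³ kcal mol⁻¹ K⁻¹ and T = 400 K gives K ≈ 10.1.

K ≈ 10.1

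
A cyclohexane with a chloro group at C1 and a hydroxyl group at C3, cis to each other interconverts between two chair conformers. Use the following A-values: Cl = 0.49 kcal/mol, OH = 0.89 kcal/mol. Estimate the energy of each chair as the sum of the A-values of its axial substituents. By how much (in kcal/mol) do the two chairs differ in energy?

C1 and C3 have the same parity, so for the cis isomer the two substituents are e,e in one chair and a,a in the other.
Chair I (chloro axial, hydroxyl axial): E = 1.38 kcal/mol.
Chair II (chloro equatorial, hydroxyl equatorial): E = 0.00 kcal/mol.
ΔE = 1.38 − 0.00 = 1.38 kcal/mol; chair II is more stable.

1.38 kcal/mol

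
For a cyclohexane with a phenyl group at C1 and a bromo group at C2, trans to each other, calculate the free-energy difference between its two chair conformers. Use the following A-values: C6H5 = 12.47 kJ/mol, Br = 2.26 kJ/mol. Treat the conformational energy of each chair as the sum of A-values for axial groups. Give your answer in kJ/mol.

C1 and C2 have opposite parity, so for the trans isomer the two substituents are e,e in one chair and a,a in the other.
Chair I (phenyl axial, bromo axial): E = 14.73 kJ/mol.
Chair II (phenyl equatorial, bromo equatorial): E = 0.00 kJ/mol.
ΔE = 14.73 − 0.00 = 14.73 kJ/mol; chair II is more stable.

14.73 kJ/mol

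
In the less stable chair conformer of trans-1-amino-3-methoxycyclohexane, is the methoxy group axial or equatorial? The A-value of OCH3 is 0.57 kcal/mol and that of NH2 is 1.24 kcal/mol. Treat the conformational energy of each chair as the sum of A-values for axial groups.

equatorial

C1 and C3 have the same parity, so for the trans isomer the two substituents are one axial and one equatorial in each chair.
Chair I (methoxy axial, amino equatorial): E = 0.57 kcal/mol.
Chair II (methoxy equatorial, amino axial): E = 1.24 kcal/mol.
Chair II is the less stable (higher-energy) conformer, and in that chair the methoxy group is equatorial.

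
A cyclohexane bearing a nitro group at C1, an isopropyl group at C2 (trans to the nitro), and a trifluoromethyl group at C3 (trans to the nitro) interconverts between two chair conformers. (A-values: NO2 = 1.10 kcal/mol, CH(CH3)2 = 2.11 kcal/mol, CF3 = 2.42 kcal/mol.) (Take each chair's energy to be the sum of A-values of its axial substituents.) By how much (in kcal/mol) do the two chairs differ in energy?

0.79 kcal/mol

Chair I (nitro axial, isopropyl axial, trifluoromethyl equatorial): E = 3.21 kcal/mol.
Chair II (nitro equatorial, isopropyl equatorial, trifluoromethyl axial): E = 2.42 kcal/mol.
ΔE = 3.21 − 2.42 = 0.79 kcal/mol; chair II is more stable.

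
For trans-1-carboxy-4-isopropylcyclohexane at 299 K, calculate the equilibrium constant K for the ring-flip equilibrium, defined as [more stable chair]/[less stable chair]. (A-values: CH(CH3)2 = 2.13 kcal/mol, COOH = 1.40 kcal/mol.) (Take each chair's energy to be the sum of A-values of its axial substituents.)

K ≈ 381

C1 and C4 have opposite parity, so for the trans isomer the two substituents are e,e in one chair and a,a in the other.
Chair I (isopropyl axial, carboxyl axial): E = 3.53 kcal/mol; chair II (isopropyl equatorial, carboxyl equatorial): E = 0.00 kcal/mol.
ΔG = 3.53 kcal/mol between the two chairs.
K = exp(ΔG/RT) with R = 1.987×10⁻³ kcal mol⁻¹ K⁻¹ and T = 299 K gives K ≈ 381.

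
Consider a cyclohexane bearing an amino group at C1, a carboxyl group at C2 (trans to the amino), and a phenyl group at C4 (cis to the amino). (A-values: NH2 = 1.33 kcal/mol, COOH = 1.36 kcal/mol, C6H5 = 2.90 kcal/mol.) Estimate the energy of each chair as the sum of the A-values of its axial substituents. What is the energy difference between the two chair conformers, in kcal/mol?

Chair I (amino axial, carboxyl axial, phenyl equatorial): E = 2.69 kcal/mol.
Chair II (amino equatorial, carboxyl equatorial, phenyl axial): E = 2.90 kcal/mol.
ΔE = 2.90 − 2.69 = 0.21 kcal/mol; chair I is more stable.

0.21 kcal/mol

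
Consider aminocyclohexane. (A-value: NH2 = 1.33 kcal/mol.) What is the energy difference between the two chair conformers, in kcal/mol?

1.33 kcal/mol

A monosubstituted cyclohexane has one chair with the amino group axial (E = A = 1.33 kcal/mol) and one with it equatorial (E = 0).
ΔE = 1.33 − 0 = 1.33 kcal/mol.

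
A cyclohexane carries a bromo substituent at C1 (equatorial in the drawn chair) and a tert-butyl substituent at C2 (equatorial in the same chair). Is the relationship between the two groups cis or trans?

C1 and C2 have opposite parity, so their axial bonds point in opposite directions.
With opposite-parity carbons, two substituents on the same face are one axial and one equatorial; opposite faces give both axial or both equatorial.
Here the groups are equatorial/equatorial → opposite face → trans.

trans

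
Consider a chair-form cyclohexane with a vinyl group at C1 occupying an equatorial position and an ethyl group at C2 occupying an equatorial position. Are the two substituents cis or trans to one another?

trans

C1 and C2 have opposite parity, so their axial bonds point in opposite directions.
With opposite-parity carbons, two substituents on the same face are one axial and one equatorial; opposite faces give both axial or both equatorial.
Here the groups are equatorial/equatorial → opposite face → trans.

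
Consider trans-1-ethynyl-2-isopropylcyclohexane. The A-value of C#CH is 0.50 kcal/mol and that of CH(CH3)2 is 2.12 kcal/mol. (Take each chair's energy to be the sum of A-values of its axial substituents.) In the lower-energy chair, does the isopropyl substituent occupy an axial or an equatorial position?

equatorial

C1 and C2 have opposite parity, so for the trans isomer the two substituents are e,e in one chair and a,a in the other.
Chair I (ethynyl axial, isopropyl axial): E = 2.62 kcal/mol.
Chair II (ethynyl equatorial, isopropyl equatorial): E = 0.00 kcal/mol.
Chair II is the more stable (lower-energy) conformer, and in that chair the isopropyl group is equatorial.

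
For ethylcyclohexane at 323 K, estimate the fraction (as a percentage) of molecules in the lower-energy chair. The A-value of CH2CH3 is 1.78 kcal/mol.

One chair has the ethyl group axial (E = 1.78 kcal/mol) and the other has it equatorial (E = 0).
ΔG = 1.78 kcal/mol between the two chairs.
K = exp(ΔG/RT) with R = 1.987×10⁻³ kcal mol⁻¹ K⁻¹ and T = 323 K gives K ≈ 16.
Fraction in the lower-energy chair = K/(K+1) = 94.1%.

94.1%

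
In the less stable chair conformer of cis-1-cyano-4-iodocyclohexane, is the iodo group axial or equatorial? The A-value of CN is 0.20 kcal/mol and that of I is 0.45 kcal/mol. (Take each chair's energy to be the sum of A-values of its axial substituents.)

C1 and C4 have opposite parity, so for the cis isomer the two substituents are one axial and one equatorial in each chair.
Chair I (cyano axial, iodo equatorial): E = 0.20 kcal/mol.
Chair II (cyano equatorial, iodo axial): E = 0.45 kcal/mol.
Chair II is the less stable (higher-energy) conformer, and in that chair the iodo group is axial.

axial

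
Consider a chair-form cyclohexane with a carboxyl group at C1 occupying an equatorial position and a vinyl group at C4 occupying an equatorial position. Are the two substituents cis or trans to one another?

C1 and C4 have opposite parity, so their axial bonds point in opposite directions.
With opposite-parity carbons, two substituents on the same face are one axial and one equatorial; opposite faces give both axial or both equatorial.
Here the groups are equatorial/equatorial → opposite face → trans.

trans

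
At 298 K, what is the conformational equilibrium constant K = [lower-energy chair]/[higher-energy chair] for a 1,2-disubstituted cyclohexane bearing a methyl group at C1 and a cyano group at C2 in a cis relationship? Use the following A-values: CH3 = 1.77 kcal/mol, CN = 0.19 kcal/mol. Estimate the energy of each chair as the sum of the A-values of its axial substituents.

K ≈ 14.4

C1 and C2 have opposite parity, so for the cis isomer the two substituents are one axial and one equatorial in each chair.
Chair I (methyl axial, cyano equatorial): E = 1.77 kcal/mol; chair II (methyl equatorial, cyano axial): E = 0.19 kcal/mol.
ΔG = 1.58 kcal/mol between the two chairs.
K = exp(ΔG/RT) with R = 1.987×10⁻³ kcal mol⁻¹ K⁻¹ and T = 298 K gives K ≈ 14.4.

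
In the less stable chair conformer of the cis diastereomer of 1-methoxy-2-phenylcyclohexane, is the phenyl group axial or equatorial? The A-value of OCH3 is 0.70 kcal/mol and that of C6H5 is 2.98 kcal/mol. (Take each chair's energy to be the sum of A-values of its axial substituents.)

axial

C1 and C2 have opposite parity, so for the cis isomer the two substituents are one axial and one equatorial in each chair.
Chair I (methoxy axial, phenyl equatorial): E = 0.70 kcal/mol.
Chair II (methoxy equatorial, phenyl axial): E = 2.98 kcal/mol.
Chair II is the less stable (higher-energy) conformer, and in that chair the phenyl group is axial.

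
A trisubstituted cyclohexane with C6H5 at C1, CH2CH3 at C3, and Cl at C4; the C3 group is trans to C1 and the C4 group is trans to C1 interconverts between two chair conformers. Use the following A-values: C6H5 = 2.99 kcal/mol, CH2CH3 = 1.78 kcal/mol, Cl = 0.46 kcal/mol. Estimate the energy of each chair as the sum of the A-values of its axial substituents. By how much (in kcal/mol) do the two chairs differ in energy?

1.67 kcal/mol

Chair I (phenyl axial, ethyl equatorial, chloro axial): E = 3.45 kcal/mol.
Chair II (phenyl equatorial, ethyl axial, chloro equatorial): E = 1.78 kcal/mol.
ΔE = 3.45 − 1.78 = 1.67 kcal/mol; chair II is more stable.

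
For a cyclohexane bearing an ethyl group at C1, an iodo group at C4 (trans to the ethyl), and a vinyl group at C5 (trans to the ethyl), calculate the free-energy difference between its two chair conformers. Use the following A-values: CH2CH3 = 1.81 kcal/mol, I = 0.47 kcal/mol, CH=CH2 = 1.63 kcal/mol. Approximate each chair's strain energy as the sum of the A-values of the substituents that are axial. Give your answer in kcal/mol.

0.65 kcal/mol

Chair I (ethyl axial, iodo axial, vinyl equatorial): E = 2.28 kcal/mol.
Chair II (ethyl equatorial, iodo equatorial, vinyl axial): E = 1.63 kcal/mol.
ΔE = 2.28 − 1.63 = 0.65 kcal/mol; chair II is more stable.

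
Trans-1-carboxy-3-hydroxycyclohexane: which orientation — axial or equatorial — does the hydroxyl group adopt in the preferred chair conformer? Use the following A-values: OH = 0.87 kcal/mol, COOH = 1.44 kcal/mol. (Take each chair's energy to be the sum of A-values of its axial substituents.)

C1 and C3 have the same parity, so for the trans isomer the two substituents are one axial and one equatorial in each chair.
Chair I (hydroxyl axial, carboxyl equatorial): E = 0.87 kcal/mol.
Chair II (hydroxyl equatorial, carboxyl axial): E = 1.44 kcal/mol.
Chair I is the more stable (lower-energy) conformer, and in that chair the hydroxyl group is axial.

axial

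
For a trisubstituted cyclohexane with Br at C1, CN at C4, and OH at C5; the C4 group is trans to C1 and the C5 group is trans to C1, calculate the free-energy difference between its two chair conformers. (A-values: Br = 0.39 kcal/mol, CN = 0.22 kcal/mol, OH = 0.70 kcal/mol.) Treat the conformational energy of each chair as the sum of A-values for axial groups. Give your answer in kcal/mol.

0.09 kcal/mol

Chair I (bromo axial, cyano axial, hydroxyl equatorial): E = 0.61 kcal/mol.
Chair II (bromo equatorial, cyano equatorial, hydroxyl axial): E = 0.70 kcal/mol.
ΔE = 0.70 − 0.61 = 0.09 kcal/mol; chair I is more stable.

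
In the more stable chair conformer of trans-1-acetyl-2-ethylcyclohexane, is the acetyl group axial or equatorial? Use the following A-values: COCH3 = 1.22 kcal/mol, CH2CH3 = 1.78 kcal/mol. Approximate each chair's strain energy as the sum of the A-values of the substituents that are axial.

equatorial

C1 and C2 have opposite parity, so for the trans isomer the two substituents are e,e in one chair and a,a in the other.
Chair I (acetyl axial, ethyl axial): E = 3.00 kcal/mol.
Chair II (acetyl equatorial, ethyl equatorial): E = 0.00 kcal/mol.
Chair II is the more stable (lower-energy) conformer, and in that chair the acetyl group is equatorial.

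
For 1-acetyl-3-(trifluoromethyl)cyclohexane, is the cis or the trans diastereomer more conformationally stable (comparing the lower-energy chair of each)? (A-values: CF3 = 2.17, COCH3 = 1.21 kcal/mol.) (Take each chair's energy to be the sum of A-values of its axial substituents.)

At 1,3 positions (parity same): cis → (e,e or a,a); trans → (a,e or e,a).
Best chair for cis: E = 0.00 kcal/mol; best chair for trans: E = 1.21 kcal/mol.
The cis isomer is lower by 1.21 kcal/mol.

cis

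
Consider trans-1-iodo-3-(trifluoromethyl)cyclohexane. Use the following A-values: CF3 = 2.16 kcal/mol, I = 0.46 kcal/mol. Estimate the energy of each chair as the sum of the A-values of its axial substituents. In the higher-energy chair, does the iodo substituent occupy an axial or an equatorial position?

C1 and C3 have the same parity, so for the trans isomer the two substituents are one axial and one equatorial in each chair.
Chair I (trifluoromethyl axial, iodo equatorial): E = 2.16 kcal/mol.
Chair II (trifluoromethyl equatorial, iodo axial): E = 0.46 kcal/mol.
Chair I is the less stable (higher-energy) conformer, and in that chair the iodo group is equatorial.

equatorial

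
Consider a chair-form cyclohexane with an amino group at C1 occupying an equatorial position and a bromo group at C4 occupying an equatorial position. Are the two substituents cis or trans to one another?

C1 and C4 have opposite parity, so their axial bonds point in opposite directions.
With opposite-parity carbons, two substituents on the same face are one axial and one equatorial; opposite faces give both axial or both equatorial.
Here the groups are equatorial/equatorial → opposite face → trans.

trans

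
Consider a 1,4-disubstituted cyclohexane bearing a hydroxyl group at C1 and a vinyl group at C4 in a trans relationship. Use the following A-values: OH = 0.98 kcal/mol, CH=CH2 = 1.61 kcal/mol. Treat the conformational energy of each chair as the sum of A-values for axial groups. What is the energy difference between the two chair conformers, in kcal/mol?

2.59 kcal/mol

C1 and C4 have opposite parity, so for the trans isomer the two substituents are e,e in one chair and a,a in the other.
Chair I (hydroxyl axial, vinyl axial): E = 2.59 kcal/mol.
Chair II (hydroxyl equatorial, vinyl equatorial): E = 0.00 kcal/mol.
ΔE = 2.59 − 0.00 = 2.59 kcal/mol; chair II is more stable.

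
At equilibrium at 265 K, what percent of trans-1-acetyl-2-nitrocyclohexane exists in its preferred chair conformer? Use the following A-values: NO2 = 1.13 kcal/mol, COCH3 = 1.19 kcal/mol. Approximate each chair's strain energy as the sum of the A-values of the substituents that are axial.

C1 and C2 have opposite parity, so for the trans isomer the two substituents are e,e in one chair and a,a in the other.
Chair I (nitro axial, acetyl axial): E = 2.32 kcal/mol; chair II (nitro equatorial, acetyl equatorial): E = 0.00 kcal/mol.
ΔG = 2.32 kcal/mol between the two chairs.
K = exp(ΔG/RT) with R = 1.987×10⁻³ kcal mol⁻¹ K⁻¹ and T = 265 K gives K ≈ 81.9.
Fraction in the lower-energy chair = K/(K+1) = 98.8%.

98.8%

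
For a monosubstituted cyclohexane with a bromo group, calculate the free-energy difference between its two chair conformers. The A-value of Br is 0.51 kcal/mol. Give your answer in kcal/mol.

A monosubstituted cyclohexane has one chair with the bromo group axial (E = A = 0.51 kcal/mol) and one with it equatorial (E = 0).
ΔE = 0.51 − 0 = 0.51 kcal/mol.

0.51 kcal/mol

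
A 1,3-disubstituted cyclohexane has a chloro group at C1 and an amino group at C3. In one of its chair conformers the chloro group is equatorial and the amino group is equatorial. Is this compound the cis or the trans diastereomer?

cis

C1 and C3 have the same parity, so their axial bonds point in the same direction.
With same-parity carbons, two substituents on the same face are both axial or both equatorial; opposite faces give one of each.
Here the groups are equatorial/equatorial → same face → cis.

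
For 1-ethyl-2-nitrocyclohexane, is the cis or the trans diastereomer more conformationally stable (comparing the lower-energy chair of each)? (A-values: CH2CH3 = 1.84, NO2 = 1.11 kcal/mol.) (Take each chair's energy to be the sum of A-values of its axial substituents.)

trans

At 1,2 positions (parity opposite): cis → (a,e or e,a); trans → (e,e or a,a).
Best chair for cis: E = 1.11 kcal/mol; best chair for trans: E = 0.00 kcal/mol.
The trans isomer is lower by 1.11 kcal/mol.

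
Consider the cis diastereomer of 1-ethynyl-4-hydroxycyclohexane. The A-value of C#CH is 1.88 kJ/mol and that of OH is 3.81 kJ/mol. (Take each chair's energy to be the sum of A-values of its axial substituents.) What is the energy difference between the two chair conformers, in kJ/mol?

C1 and C4 have opposite parity, so for the cis isomer the two substituents are one axial and one equatorial in each chair.
Chair I (ethynyl axial, hydroxyl equatorial): E = 1.88 kJ/mol.
Chair II (ethynyl equatorial, hydroxyl axial): E = 3.81 kJ/mol.
ΔE = 3.81 − 1.88 = 1.93 kJ/mol; chair I is more stable.

1.93 kJ/mol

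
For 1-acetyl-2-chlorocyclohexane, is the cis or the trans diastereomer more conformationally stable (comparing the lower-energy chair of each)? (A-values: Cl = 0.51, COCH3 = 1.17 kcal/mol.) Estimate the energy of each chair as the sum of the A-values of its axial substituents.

At 1,2 positions (parity opposite): cis → (a,e or e,a); trans → (e,e or a,a).
Best chair for cis: E = 0.51 kcal/mol; best chair for trans: E = 0.00 kcal/mol.
The trans isomer is lower by 0.51 kcal/mol.

trans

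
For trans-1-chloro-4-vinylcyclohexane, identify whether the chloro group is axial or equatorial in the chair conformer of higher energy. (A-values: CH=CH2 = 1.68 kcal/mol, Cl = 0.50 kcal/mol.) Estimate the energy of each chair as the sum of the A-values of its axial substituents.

axial

C1 and C4 have opposite parity, so for the trans isomer the two substituents are e,e in one chair and a,a in the other.
Chair I (vinyl axial, chloro axial): E = 2.18 kcal/mol.
Chair II (vinyl equatorial, chloro equatorial): E = 0.00 kcal/mol.
Chair I is the less stable (higher-energy) conformer, and in that chair the chloro group is axial.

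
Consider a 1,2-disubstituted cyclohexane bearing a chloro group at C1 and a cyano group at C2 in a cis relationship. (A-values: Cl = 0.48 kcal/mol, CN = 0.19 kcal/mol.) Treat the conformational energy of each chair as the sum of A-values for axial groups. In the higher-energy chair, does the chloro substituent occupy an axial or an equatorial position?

axial

C1 and C2 have opposite parity, so for the cis isomer the two substituents are one axial and one equatorial in each chair.
Chair I (chloro axial, cyano equatorial): E = 0.48 kcal/mol.
Chair II (chloro equatorial, cyano axial): E = 0.19 kcal/mol.
Chair I is the less stable (higher-energy) conformer, and in that chair the chloro group is axial.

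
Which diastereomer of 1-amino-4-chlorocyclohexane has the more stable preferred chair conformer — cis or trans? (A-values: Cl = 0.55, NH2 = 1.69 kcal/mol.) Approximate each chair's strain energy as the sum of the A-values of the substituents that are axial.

trans

At 1,4 positions (parity opposite): cis → (a,e or e,a); trans → (e,e or a,a).
Best chair for cis: E = 0.55 kcal/mol; best chair for trans: E = 0.00 kcal/mol.
The trans isomer is lower by 0.55 kcal/mol.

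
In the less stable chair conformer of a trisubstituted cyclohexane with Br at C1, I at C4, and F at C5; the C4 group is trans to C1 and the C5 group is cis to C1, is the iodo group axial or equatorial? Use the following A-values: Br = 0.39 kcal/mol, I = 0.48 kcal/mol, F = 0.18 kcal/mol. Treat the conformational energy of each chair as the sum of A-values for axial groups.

Chair I (bromo axial, iodo axial, fluoro axial): E = 1.05 kcal/mol.
Chair II (bromo equatorial, iodo equatorial, fluoro equatorial): E = 0.00 kcal/mol.
Chair I is the less stable (higher-energy) conformer, and in that chair the iodo group is axial.

axial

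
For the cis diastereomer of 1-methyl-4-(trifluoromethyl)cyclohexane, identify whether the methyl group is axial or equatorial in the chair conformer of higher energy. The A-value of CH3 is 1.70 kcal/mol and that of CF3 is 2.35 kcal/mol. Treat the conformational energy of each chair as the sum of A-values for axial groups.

C1 and C4 have opposite parity, so for the cis isomer the two substituents are one axial and one equatorial in each chair.
Chair I (methyl axial, trifluoromethyl equatorial): E = 1.70 kcal/mol.
Chair II (methyl equatorial, trifluoromethyl axial): E = 2.35 kcal/mol.
Chair II is the less stable (higher-energy) conformer, and in that chair the methyl group is equatorial.

equatorial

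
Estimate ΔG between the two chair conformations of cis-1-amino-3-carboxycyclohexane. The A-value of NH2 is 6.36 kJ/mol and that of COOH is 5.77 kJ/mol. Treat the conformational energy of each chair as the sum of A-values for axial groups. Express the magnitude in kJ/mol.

C1 and C3 have the same parity, so for the cis isomer the two substituents are e,e in one chair and a,a in the other.
Chair I (amino axial, carboxyl axial): E = 12.13 kJ/mol.
Chair II (amino equatorial, carboxyl equatorial): E = 0.00 kJ/mol.
ΔE = 12.13 − 0.00 = 12.13 kJ/mol; chair II is more stable.

12.13 kJ/mol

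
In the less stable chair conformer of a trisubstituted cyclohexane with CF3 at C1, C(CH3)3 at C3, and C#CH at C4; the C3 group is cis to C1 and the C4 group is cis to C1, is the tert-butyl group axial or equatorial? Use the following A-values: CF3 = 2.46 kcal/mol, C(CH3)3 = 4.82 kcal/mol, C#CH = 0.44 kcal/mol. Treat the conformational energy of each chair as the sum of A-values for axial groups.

Chair I (trifluoromethyl axial, tert-butyl axial, ethynyl equatorial): E = 7.28 kcal/mol.
Chair II (trifluoromethyl equatorial, tert-butyl equatorial, ethynyl axial): E = 0.44 kcal/mol.
Chair I is the less stable (higher-energy) conformer, and in that chair the tert-butyl group is axial.

axial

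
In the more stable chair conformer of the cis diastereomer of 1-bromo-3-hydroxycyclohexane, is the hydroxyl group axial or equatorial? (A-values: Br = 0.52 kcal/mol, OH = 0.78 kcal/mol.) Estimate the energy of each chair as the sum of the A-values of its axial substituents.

C1 and C3 have the same parity, so for the cis isomer the two substituents are e,e in one chair and a,a in the other.
Chair I (bromo axial, hydroxyl axial): E = 1.30 kcal/mol.
Chair II (bromo equatorial, hydroxyl equatorial): E = 0.00 kcal/mol.
Chair II is the more stable (lower-energy) conformer, and in that chair the hydroxyl group is equatorial.

equatorial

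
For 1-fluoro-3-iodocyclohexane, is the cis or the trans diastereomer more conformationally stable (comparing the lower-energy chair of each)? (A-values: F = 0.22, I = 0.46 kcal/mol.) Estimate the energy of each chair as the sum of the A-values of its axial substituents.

At 1,3 positions (parity same): cis → (e,e or a,a); trans → (a,e or e,a).
Best chair for cis: E = 0.00 kcal/mol; best chair for trans: E = 0.22 kcal/mol.
The cis isomer is lower by 0.22 kcal/mol.

cis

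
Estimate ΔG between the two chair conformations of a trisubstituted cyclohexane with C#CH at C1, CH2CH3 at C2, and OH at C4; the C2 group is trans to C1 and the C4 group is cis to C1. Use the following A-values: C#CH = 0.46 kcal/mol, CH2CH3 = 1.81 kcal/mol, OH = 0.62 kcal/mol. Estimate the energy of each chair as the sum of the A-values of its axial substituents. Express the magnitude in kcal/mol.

Chair I (ethynyl axial, ethyl axial, hydroxyl equatorial): E = 2.27 kcal/mol.
Chair II (ethynyl equatorial, ethyl equatorial, hydroxyl axial): E = 0.62 kcal/mol.
ΔE = 2.27 − 0.62 = 1.65 kcal/mol; chair II is more stable.

1.65 kcal/mol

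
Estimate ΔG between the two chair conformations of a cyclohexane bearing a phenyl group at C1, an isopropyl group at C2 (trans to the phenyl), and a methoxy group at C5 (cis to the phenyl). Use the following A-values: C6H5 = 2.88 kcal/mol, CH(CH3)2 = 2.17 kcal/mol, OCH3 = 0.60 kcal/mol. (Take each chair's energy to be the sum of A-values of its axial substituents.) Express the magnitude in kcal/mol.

Chair I (phenyl axial, isopropyl axial, methoxy axial): E = 5.65 kcal/mol.
Chair II (phenyl equatorial, isopropyl equatorial, methoxy equatorial): E = 0.00 kcal/mol.
ΔE = 5.65 − 0.00 = 5.65 kcal/mol; chair II is more stable.

5.65 kcal/mol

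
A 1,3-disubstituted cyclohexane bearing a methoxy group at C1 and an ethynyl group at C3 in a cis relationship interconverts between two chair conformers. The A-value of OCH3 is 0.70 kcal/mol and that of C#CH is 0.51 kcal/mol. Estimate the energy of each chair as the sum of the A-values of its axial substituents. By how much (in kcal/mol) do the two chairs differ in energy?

C1 and C3 have the same parity, so for the cis isomer the two substituents are e,e in one chair and a,a in the other.
Chair I (methoxy axial, ethynyl axial): E = 1.21 kcal/mol.
Chair II (methoxy equatorial, ethynyl equatorial): E = 0.00 kcal/mol.
ΔE = 1.21 − 0.00 = 1.21 kcal/mol; chair II is more stable.

1.21 kcal/mol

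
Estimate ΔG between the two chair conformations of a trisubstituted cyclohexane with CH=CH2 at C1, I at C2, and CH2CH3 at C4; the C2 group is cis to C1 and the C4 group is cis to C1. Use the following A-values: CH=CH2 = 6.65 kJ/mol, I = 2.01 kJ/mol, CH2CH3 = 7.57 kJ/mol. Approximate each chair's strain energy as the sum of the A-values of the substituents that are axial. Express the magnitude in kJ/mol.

Chair I (vinyl axial, iodo equatorial, ethyl equatorial): E = 6.65 kJ/mol.
Chair II (vinyl equatorial, iodo axial, ethyl axial): E = 9.58 kJ/mol.
ΔE = 9.58 − 6.65 = 2.93 kJ/mol; chair I is more stable.

2.93 kJ/mol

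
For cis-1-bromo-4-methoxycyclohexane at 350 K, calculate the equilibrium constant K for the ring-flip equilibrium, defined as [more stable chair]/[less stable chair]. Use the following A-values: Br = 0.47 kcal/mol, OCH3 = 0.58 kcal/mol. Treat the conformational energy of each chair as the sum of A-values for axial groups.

K ≈ 1.17

C1 and C4 have opposite parity, so for the cis isomer the two substituents are one axial and one equatorial in each chair.
Chair I (bromo axial, methoxy equatorial): E = 0.47 kcal/mol; chair II (bromo equatorial, methoxy axial): E = 0.58 kcal/mol.
ΔG = 0.11 kcal/mol between the two chairs.
K = exp(ΔG/RT) with R = 1.987×10⁻³ kcal mol⁻¹ K⁻¹ and T = 350 K gives K ≈ 1.17.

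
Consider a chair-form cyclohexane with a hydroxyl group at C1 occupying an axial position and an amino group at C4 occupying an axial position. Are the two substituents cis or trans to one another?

C1 and C4 have opposite parity, so their axial bonds point in opposite directions.
With opposite-parity carbons, two substituents on the same face are one axial and one equatorial; opposite faces give both axial or both equatorial.
Here the groups are axial/axial → opposite face → trans.

trans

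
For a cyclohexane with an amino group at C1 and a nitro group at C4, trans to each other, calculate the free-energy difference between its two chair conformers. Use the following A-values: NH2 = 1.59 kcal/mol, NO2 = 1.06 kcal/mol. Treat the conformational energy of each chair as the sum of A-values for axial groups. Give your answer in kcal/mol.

C1 and C4 have opposite parity, so for the trans isomer the two substituents are e,e in one chair and a,a in the other.
Chair I (amino axial, nitro axial): E = 2.65 kcal/mol.
Chair II (amino equatorial, nitro equatorial): E = 0.00 kcal/mol.
ΔE = 2.65 − 0.00 = 2.65 kcal/mol; chair II is more stable.

2.65 kcal/mol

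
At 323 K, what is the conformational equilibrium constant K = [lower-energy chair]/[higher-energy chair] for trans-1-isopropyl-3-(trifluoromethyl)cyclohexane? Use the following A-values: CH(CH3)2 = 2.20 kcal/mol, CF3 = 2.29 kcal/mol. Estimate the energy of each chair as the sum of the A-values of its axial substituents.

C1 and C3 have the same parity, so for the trans isomer the two substituents are one axial and one equatorial in each chair.
Chair I (isopropyl axial, trifluoromethyl equatorial): E = 2.20 kcal/mol; chair II (isopropyl equatorial, trifluoromethyl axial): E = 2.29 kcal/mol.
ΔG = 0.09 kcal/mol between the two chairs.
K = exp(ΔG/RT) with R = 1.987×10⁻³ kcal mol⁻¹ K⁻¹ and T = 323 K gives K ≈ 1.15.

K ≈ 1.15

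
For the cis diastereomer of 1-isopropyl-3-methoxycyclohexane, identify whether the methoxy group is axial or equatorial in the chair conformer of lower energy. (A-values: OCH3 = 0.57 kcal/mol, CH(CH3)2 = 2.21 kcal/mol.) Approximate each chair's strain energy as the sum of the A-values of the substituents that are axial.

equatorial

C1 and C3 have the same parity, so for the cis isomer the two substituents are e,e in one chair and a,a in the other.
Chair I (methoxy axial, isopropyl axial): E = 2.78 kcal/mol.
Chair II (methoxy equatorial, isopropyl equatorial): E = 0.00 kcal/mol.
Chair II is the more stable (lower-energy) conformer, and in that chair the methoxy group is equatorial.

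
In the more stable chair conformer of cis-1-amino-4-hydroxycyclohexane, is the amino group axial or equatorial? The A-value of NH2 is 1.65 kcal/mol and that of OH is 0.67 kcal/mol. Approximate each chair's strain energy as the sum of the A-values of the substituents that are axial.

C1 and C4 have opposite parity, so for the cis isomer the two substituents are one axial and one equatorial in each chair.
Chair I (amino axial, hydroxyl equatorial): E = 1.65 kcal/mol.
Chair II (amino equatorial, hydroxyl axial): E = 0.67 kcal/mol.
Chair II is the more stable (lower-energy) conformer, and in that chair the amino group is equatorial.

equatorial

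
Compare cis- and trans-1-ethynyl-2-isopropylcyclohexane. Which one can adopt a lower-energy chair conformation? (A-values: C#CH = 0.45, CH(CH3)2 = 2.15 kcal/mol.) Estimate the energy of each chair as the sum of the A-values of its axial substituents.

trans

At 1,2 positions (parity opposite): cis → (a,e or e,a); trans → (e,e or a,a).
Best chair for cis: E = 0.45 kcal/mol; best chair for trans: E = 0.00 kcal/mol.
The trans isomer is lower by 0.45 kcal/mol.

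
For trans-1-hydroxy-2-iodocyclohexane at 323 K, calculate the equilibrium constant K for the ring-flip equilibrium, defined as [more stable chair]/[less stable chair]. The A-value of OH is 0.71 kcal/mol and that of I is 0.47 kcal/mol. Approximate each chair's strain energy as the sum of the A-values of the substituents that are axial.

K ≈ 6.29

C1 and C2 have opposite parity, so for the trans isomer the two substituents are e,e in one chair and a,a in the other.
Chair I (hydroxyl axial, iodo axial): E = 1.18 kcal/mol; chair II (hydroxyl equatorial, iodo equatorial): E = 0.00 kcal/mol.
ΔG = 1.18 kcal/mol between the two chairs.
K = exp(ΔG/RT) with R = 1.987×10⁻³ kcal mol⁻¹ K⁻¹ and T = 323 K gives K ≈ 6.29.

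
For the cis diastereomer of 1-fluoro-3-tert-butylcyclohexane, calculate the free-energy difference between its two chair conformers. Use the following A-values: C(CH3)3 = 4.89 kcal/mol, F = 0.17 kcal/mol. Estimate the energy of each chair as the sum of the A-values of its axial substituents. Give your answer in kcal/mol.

C1 and C3 have the same parity, so for the cis isomer the two substituents are e,e in one chair and a,a in the other.
Chair I (tert-butyl axial, fluoro axial): E = 5.06 kcal/mol.
Chair II (tert-butyl equatorial, fluoro equatorial): E = 0.00 kcal/mol.
ΔE = 5.06 − 0.00 = 5.06 kcal/mol; chair II is more stable.

5.06 kcal/mol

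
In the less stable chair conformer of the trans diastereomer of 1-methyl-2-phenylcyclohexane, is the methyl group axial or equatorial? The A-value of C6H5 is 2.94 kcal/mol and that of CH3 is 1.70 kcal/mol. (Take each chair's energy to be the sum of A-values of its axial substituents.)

C1 and C2 have opposite parity, so for the trans isomer the two substituents are e,e in one chair and a,a in the other.
Chair I (phenyl axial, methyl axial): E = 4.64 kcal/mol.
Chair II (phenyl equatorial, methyl equatorial): E = 0.00 kcal/mol.
Chair I is the less stable (higher-energy) conformer, and in that chair the methyl group is axial.

axial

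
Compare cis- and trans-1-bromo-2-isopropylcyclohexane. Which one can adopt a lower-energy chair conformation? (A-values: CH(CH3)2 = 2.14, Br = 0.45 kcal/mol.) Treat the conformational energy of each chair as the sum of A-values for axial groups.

trans

At 1,2 positions (parity opposite): cis → (a,e or e,a); trans → (e,e or a,a).
Best chair for cis: E = 0.45 kcal/mol; best chair for trans: E = 0.00 kcal/mol.
The trans isomer is lower by 0.45 kcal/mol.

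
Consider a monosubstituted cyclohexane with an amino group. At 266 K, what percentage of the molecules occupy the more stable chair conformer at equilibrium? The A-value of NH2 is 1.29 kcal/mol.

One chair has the amino group axial (E = 1.29 kcal/mol) and the other has it equatorial (E = 0).
ΔG = 1.29 kcal/mol between the two chairs.
K = exp(ΔG/RT) with R = 1.987×10⁻³ kcal mol⁻¹ K⁻¹ and T = 266 K gives K ≈ 11.5.
Fraction in the lower-energy chair = K/(K+1) = 92.0%.

92.0%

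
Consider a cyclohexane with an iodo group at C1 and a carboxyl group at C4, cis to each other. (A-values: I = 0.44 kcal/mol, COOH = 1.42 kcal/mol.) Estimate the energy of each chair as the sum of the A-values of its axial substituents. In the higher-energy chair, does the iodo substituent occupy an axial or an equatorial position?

equatorial

C1 and C4 have opposite parity, so for the cis isomer the two substituents are one axial and one equatorial in each chair.
Chair I (iodo axial, carboxyl equatorial): E = 0.44 kcal/mol.
Chair II (iodo equatorial, carboxyl axial): E = 1.42 kcal/mol.
Chair II is the less stable (higher-energy) conformer, and in that chair the iodo group is equatorial.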